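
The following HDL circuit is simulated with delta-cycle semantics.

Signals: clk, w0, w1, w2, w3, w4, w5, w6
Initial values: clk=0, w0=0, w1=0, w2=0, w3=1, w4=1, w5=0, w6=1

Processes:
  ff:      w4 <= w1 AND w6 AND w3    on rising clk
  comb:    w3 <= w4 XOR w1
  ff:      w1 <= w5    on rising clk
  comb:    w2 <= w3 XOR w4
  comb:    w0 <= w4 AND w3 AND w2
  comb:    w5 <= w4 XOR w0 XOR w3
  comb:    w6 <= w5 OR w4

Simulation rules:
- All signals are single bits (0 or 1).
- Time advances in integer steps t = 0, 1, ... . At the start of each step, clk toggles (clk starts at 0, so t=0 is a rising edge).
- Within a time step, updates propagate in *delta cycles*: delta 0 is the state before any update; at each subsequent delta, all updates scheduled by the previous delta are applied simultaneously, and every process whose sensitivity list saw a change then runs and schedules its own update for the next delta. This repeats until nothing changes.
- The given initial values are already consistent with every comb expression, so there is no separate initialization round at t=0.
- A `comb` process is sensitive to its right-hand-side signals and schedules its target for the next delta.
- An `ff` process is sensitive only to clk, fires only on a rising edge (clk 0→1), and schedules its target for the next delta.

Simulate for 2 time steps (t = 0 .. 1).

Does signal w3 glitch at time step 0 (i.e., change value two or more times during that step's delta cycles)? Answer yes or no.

t0.Δ0 w6=1 w4=1 clk=0 w5=0 w3=1 w1=0 w0=0 w2=0
t0.Δ1 w6=1 w4=1 clk=1 w5=0 w3=1 w1=0 w0=0 w2=0
t0.Δ2 w6=1 w4=0 clk=1 w5=0 w3=1 w1=0 w0=0 w2=0
t0.Δ3 w6=0 w4=0 clk=1 w5=1 w3=0 w1=0 w0=0 w2=1
t0.Δ4 w6=1 w4=0 clk=1 w5=0 w3=0 w1=0 w0=0 w2=0
t0.Δ5 w6=0 w4=0 clk=1 w5=0 w3=0 w1=0 w0=0 w2=0
t1.Δ0 w6=0 w4=0 clk=1 w5=0 w3=0 w1=0 w0=0 w2=0
t1.Δ1 w6=0 w4=0 clk=0 w5=0 w3=0 w1=0 w0=0 w2=0

no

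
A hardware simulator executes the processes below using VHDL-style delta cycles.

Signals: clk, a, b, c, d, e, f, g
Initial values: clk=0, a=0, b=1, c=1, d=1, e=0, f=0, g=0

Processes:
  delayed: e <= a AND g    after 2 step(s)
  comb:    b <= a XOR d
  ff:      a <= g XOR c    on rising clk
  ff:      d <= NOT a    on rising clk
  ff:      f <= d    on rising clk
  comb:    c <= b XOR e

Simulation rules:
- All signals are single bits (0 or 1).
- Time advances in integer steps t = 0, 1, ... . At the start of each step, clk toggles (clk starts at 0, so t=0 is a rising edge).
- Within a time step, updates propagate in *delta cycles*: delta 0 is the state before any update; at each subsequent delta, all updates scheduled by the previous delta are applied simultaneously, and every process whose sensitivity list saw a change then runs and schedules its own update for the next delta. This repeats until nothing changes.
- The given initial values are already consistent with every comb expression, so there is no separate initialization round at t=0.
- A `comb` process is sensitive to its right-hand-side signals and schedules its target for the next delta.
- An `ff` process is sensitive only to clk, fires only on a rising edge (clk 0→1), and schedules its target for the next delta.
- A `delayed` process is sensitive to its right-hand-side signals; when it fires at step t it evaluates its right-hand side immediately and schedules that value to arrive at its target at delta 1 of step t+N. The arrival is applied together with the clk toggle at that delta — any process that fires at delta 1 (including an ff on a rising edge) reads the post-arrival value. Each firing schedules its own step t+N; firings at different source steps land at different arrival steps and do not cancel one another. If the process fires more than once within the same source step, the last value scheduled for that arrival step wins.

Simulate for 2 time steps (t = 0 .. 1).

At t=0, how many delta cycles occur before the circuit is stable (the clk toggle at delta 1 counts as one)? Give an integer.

t=0 Δ0: g=0 d=1 b=1 clk=0 c=1 f=0 e=0 a=0
  Δ1: clk:0→1
  Δ2: f:0→1, a:0→1
  Δ3: b:1→0
  Δ4: c:1→0
  (4Δ to stable)
t=1 Δ0: g=0 d=1 b=0 clk=1 c=0 f=1 e=0 a=1
  Δ1: clk:1→0
  (1Δ to stable)

4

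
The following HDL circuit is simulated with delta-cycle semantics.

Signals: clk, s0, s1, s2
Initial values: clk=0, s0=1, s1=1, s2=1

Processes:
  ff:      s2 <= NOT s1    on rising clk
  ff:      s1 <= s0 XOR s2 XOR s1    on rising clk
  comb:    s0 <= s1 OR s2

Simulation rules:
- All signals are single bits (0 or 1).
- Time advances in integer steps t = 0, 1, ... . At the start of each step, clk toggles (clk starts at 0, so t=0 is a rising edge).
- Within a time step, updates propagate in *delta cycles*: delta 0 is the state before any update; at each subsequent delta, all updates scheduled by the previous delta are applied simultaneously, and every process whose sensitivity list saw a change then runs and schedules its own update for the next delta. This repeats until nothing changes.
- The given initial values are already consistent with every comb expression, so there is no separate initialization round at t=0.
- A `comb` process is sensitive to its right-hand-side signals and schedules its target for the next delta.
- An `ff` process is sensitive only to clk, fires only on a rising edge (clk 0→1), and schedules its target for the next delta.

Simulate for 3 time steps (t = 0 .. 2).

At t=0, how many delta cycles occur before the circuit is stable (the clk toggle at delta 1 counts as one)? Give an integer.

t0.Δ0 s0=1 s2=1 clk=0 s1=1
t0.Δ1 s0=1 s2=1 clk=1 s1=1
t0.Δ2 s0=1 s2=0 clk=1 s1=1
t1.Δ0 s0=1 s2=0 clk=1 s1=1
t1.Δ1 s0=1 s2=0 clk=0 s1=1
t2.Δ0 s0=1 s2=0 clk=0 s1=1
t2.Δ1 s0=1 s2=0 clk=1 s1=1
t2.Δ2 s0=1 s2=0 clk=1 s1=0
t2.Δ3 s0=0 s2=0 clk=1 s1=0

2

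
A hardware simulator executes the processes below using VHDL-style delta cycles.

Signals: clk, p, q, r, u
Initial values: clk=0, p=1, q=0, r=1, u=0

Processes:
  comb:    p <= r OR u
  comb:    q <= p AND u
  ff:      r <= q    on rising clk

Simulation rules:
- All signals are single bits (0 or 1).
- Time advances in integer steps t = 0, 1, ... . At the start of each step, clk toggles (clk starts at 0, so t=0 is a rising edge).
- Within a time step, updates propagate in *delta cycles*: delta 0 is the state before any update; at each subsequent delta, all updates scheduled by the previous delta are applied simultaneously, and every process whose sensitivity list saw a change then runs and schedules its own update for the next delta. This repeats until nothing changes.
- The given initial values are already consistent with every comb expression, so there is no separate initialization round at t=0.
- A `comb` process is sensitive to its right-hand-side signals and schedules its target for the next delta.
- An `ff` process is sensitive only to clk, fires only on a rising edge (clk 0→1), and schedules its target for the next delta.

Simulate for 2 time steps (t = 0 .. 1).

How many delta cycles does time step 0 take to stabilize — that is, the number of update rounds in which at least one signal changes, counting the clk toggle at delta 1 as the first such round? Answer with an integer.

t=0 Δ0: r=1 clk=0 p=1 q=0 u=0
  Δ1: clk:0→1
  Δ2: r:1→0
  Δ3: p:1→0
  (3Δ to stable)
t=1 Δ0: r=0 clk=1 p=0 q=0 u=0
  Δ1: clk:1→0
  (1Δ to stable)

3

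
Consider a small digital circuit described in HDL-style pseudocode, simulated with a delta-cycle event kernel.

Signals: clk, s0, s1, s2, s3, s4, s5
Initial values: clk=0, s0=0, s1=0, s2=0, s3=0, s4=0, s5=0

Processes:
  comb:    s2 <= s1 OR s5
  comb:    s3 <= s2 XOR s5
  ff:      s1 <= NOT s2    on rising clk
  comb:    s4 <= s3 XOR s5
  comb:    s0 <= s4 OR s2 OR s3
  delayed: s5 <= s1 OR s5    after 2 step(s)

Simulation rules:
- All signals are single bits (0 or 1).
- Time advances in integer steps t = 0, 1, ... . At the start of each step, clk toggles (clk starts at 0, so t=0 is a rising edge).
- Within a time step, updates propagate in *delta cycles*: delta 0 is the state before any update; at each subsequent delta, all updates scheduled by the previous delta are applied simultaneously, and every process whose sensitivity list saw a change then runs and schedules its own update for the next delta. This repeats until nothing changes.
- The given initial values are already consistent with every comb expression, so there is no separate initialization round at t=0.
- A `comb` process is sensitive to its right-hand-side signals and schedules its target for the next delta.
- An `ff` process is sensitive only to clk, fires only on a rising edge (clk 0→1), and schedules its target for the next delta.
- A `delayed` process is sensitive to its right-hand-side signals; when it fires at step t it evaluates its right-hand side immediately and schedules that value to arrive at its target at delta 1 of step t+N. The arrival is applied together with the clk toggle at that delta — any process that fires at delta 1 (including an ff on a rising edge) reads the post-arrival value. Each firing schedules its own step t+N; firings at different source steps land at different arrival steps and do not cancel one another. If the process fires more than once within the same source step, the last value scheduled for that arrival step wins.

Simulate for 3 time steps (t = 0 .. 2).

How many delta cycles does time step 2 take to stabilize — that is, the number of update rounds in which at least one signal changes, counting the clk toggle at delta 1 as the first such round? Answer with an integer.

3

t=0 Δ0: s3=0 s1=0 s0=0 s2=0 clk=0 s4=0 s5=0
  Δ1: clk:0→1
  Δ2: s1:0→1
  Δ3: s2:0→1
  Δ4: s3:0→1, s0:0→1
  Δ5: s4:0→1
  (5Δ to stable)
t=1 Δ0: s3=1 s1=1 s0=1 s2=1 clk=1 s4=1 s5=0
  Δ1: clk:1→0
  (1Δ to stable)
t=2 Δ0: s3=1 s1=1 s0=1 s2=1 clk=0 s4=1 s5=0
  Δ1: clk:0→1, s5:0→1
  Δ2: s3:1→0, s1:1→0, s4:1→0
  Δ3: s4:0→1
  (3Δ to stable)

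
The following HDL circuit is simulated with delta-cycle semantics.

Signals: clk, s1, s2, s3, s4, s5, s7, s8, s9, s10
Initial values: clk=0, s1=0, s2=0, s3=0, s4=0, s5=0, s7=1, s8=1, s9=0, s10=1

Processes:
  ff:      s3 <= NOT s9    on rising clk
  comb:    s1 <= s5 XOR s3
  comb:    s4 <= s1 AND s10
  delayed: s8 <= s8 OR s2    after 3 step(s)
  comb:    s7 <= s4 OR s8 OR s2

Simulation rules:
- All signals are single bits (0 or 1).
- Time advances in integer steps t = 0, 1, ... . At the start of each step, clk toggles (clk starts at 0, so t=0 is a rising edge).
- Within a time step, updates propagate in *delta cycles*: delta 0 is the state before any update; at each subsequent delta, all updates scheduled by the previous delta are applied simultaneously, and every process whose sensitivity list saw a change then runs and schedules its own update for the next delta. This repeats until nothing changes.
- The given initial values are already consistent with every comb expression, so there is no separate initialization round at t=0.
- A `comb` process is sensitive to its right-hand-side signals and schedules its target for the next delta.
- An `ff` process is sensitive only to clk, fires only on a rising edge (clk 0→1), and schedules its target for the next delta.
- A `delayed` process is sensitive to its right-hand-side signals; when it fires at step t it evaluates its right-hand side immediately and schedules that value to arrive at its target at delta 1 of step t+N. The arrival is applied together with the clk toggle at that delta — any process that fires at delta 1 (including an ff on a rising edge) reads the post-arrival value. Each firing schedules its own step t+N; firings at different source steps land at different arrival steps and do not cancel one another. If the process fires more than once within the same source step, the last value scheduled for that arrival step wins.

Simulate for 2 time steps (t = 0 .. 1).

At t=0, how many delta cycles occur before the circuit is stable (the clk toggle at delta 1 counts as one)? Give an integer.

4

t=0 Δ0: s10=1 s4=0 s8=1 s2=0 s7=1 s9=0 clk=0 s3=0 s1=0 s5=0
  Δ1: clk:0→1
  Δ2: s3:0→1
  Δ3: s1:0→1
  Δ4: s4:0→1
  (4Δ to stable)
t=1 Δ0: s10=1 s4=1 s8=1 s2=0 s7=1 s9=0 clk=1 s3=1 s1=1 s5=0
  Δ1: clk:1→0
  (1Δ to stable)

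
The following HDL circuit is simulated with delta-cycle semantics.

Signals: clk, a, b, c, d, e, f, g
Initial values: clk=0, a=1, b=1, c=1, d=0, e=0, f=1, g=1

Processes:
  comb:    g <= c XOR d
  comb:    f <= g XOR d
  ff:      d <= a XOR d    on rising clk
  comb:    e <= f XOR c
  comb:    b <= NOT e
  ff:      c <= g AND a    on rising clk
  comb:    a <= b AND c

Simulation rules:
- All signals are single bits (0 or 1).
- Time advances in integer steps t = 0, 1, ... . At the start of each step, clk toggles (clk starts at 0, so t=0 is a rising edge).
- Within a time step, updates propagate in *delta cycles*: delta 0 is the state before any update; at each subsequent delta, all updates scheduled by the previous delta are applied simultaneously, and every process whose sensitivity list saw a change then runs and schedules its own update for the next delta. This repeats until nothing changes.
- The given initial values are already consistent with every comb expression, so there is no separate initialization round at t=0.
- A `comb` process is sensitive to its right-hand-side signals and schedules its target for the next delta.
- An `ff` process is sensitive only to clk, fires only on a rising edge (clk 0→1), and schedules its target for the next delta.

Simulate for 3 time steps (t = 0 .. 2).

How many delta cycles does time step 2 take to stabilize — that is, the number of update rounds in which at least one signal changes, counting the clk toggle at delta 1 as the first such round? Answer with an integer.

t0.Δ0 a=1 g=1 c=1 clk=0 b=1 e=0 f=1 d=0
t0.Δ1 a=1 g=1 c=1 clk=1 b=1 e=0 f=1 d=0
t0.Δ2 a=1 g=1 c=1 clk=1 b=1 e=0 f=1 d=1
t0.Δ3 a=1 g=0 c=1 clk=1 b=1 e=0 f=0 d=1
t0.Δ4 a=1 g=0 c=1 clk=1 b=1 e=1 f=1 d=1
t0.Δ5 a=1 g=0 c=1 clk=1 b=0 e=0 f=1 d=1
t0.Δ6 a=0 g=0 c=1 clk=1 b=1 e=0 f=1 d=1
t0.Δ7 a=1 g=0 c=1 clk=1 b=1 e=0 f=1 d=1
t1.Δ0 a=1 g=0 c=1 clk=1 b=1 e=0 f=1 d=1
t1.Δ1 a=1 g=0 c=1 clk=0 b=1 e=0 f=1 d=1
t2.Δ0 a=1 g=0 c=1 clk=0 b=1 e=0 f=1 d=1
t2.Δ1 a=1 g=0 c=1 clk=1 b=1 e=0 f=1 d=1
t2.Δ2 a=1 g=0 c=0 clk=1 b=1 e=0 f=1 d=0
t2.Δ3 a=0 g=0 c=0 clk=1 b=1 e=1 f=0 d=0
t2.Δ4 a=0 g=0 c=0 clk=1 b=0 e=0 f=0 d=0
t2.Δ5 a=0 g=0 c=0 clk=1 b=1 e=0 f=0 d=0

5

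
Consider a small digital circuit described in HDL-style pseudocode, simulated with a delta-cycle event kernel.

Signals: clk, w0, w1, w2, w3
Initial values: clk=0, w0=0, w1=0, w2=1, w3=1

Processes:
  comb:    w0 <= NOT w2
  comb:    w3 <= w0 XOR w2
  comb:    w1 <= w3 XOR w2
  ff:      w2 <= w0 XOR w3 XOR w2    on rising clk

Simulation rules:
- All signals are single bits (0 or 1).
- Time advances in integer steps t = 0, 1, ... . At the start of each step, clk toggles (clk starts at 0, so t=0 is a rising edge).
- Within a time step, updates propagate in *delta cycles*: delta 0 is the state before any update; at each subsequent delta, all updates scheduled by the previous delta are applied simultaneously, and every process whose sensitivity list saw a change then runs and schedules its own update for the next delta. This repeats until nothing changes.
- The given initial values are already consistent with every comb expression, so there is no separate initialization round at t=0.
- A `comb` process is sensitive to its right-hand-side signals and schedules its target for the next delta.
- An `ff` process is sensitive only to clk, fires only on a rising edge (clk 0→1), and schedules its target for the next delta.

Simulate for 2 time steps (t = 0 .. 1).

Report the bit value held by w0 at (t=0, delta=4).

1

[bits: clk,w3,w2,w0,w1]
t=0: Δ0=01100 Δ1=11100 Δ2=11000 Δ3=10011 Δ4=11010 Δ5=11011 | 5Δ
t=1: Δ0=11011 Δ1=01011 | 1Δ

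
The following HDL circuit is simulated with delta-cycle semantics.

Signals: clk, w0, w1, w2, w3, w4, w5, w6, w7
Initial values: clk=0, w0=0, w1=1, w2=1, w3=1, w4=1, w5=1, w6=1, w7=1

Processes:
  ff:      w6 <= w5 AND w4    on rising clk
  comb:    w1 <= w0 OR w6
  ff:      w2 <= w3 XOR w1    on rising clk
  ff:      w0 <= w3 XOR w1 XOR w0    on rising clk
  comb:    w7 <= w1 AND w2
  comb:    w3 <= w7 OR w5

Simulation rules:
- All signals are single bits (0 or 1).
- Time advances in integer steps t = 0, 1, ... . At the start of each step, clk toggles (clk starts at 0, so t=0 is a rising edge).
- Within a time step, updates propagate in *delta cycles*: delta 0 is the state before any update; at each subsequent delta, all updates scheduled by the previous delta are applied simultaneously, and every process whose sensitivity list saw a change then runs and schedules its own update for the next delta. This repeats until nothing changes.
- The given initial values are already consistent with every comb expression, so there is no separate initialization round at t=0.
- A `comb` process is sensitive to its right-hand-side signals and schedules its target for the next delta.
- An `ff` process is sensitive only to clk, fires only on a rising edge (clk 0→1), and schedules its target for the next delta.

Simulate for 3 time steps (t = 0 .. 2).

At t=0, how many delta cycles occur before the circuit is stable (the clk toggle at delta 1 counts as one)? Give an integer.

t0.Δ0 w3=1 w4=1 w7=1 w6=1 clk=0 w0=0 w5=1 w2=1 w1=1
t0.Δ1 w3=1 w4=1 w7=1 w6=1 clk=1 w0=0 w5=1 w2=1 w1=1
t0.Δ2 w3=1 w4=1 w7=1 w6=1 clk=1 w0=0 w5=1 w2=0 w1=1
t0.Δ3 w3=1 w4=1 w7=0 w6=1 clk=1 w0=0 w5=1 w2=0 w1=1
t1.Δ0 w3=1 w4=1 w7=0 w6=1 clk=1 w0=0 w5=1 w2=0 w1=1
t1.Δ1 w3=1 w4=1 w7=0 w6=1 clk=0 w0=0 w5=1 w2=0 w1=1
t2.Δ0 w3=1 w4=1 w7=0 w6=1 clk=0 w0=0 w5=1 w2=0 w1=1
t2.Δ1 w3=1 w4=1 w7=0 w6=1 clk=1 w0=0 w5=1 w2=0 w1=1

3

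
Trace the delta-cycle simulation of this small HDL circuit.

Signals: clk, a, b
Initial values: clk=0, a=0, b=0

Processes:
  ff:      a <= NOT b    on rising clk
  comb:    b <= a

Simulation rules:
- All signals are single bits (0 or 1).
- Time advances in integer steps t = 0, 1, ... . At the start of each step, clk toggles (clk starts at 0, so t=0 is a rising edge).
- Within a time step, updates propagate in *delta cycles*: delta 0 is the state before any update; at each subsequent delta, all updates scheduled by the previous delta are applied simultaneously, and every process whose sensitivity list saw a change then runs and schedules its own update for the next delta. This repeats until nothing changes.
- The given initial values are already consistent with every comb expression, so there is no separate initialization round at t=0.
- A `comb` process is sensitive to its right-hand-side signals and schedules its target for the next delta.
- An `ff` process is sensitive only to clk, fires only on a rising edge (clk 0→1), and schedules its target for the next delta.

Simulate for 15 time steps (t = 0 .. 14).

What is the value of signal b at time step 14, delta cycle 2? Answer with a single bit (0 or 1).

t=0 Δ0: a=0 clk=0 b=0
  Δ1: clk:0→1
  Δ2: a:0→1
  Δ3: b:0→1
  (3Δ to stable)
t=1 Δ0: a=1 clk=1 b=1
  Δ1: clk:1→0
  (1Δ to stable)
t=2 Δ0: a=1 clk=0 b=1
  Δ1: clk:0→1
  Δ2: a:1→0
  Δ3: b:1→0
  (3Δ to stable)
t=3 Δ0: a=0 clk=1 b=0
  Δ1: clk:1→0
  (1Δ to stable)
t=4 Δ0: a=0 clk=0 b=0
  Δ1: clk:0→1
  Δ2: a:0→1
  Δ3: b:0→1
  (3Δ to stable)
t=5 Δ0: a=1 clk=1 b=1
  Δ1: clk:1→0
  (1Δ to stable)
t=6 Δ0: a=1 clk=0 b=1
  Δ1: clk:0→1
  Δ2: a:1→0
  Δ3: b:1→0
  (3Δ to stable)
t=7 Δ0: a=0 clk=1 b=0
  Δ1: clk:1→0
  (1Δ to stable)
t=8 Δ0: a=0 clk=0 b=0
  Δ1: clk:0→1
  Δ2: a:0→1
  Δ3: b:0→1
  (3Δ to stable)
t=9 Δ0: a=1 clk=1 b=1
  Δ1: clk:1→0
  (1Δ to stable)
t=10 Δ0: a=1 clk=0 b=1
  Δ1: clk:0→1
  Δ2: a:1→0
  Δ3: b:1→0
  (3Δ to stable)
t=11 Δ0: a=0 clk=1 b=0
  Δ1: clk:1→0
  (1Δ to stable)
t=12 Δ0: a=0 clk=0 b=0
  Δ1: clk:0→1
  Δ2: a:0→1
  Δ3: b:0→1
  (3Δ to stable)
t=13 Δ0: a=1 clk=1 b=1
  Δ1: clk:1→0
  (1Δ to stable)
t=14 Δ0: a=1 clk=0 b=1
  Δ1: clk:0→1
  Δ2: a:1→0
  Δ3: b:1→0
  (3Δ to stable)

1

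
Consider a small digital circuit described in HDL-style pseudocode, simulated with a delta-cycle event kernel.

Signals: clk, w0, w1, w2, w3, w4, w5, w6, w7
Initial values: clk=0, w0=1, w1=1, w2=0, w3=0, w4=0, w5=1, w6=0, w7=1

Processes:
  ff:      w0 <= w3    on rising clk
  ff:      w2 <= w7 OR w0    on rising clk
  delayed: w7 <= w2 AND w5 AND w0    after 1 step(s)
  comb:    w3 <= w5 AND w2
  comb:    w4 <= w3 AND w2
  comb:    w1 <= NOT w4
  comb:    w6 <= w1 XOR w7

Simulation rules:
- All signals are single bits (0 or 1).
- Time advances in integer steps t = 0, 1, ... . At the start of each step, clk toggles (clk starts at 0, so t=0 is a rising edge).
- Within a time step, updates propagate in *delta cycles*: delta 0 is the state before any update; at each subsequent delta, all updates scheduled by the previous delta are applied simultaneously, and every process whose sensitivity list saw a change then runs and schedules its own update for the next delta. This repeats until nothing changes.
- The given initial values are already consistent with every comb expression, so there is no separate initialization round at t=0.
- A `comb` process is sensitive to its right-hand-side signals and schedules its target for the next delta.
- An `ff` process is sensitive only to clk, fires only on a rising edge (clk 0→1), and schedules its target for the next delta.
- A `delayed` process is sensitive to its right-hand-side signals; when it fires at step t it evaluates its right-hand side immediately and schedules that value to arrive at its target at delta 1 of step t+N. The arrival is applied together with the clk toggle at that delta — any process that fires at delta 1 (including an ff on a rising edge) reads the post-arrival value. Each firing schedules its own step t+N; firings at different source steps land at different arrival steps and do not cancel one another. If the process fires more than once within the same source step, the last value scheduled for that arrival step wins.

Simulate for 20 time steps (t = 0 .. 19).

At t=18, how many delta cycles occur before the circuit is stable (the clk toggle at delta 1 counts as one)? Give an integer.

5

t0.Δ0 w5=1 w0=1 w4=0 w6=0 clk=0 w2=0 w3=0 w7=1 w1=1
t0.Δ1 w5=1 w0=1 w4=0 w6=0 clk=1 w2=0 w3=0 w7=1 w1=1
t0.Δ2 w5=1 w0=0 w4=0 w6=0 clk=1 w2=1 w3=0 w7=1 w1=1
t0.Δ3 w5=1 w0=0 w4=0 w6=0 clk=1 w2=1 w3=1 w7=1 w1=1
t0.Δ4 w5=1 w0=0 w4=1 w6=0 clk=1 w2=1 w3=1 w7=1 w1=1
t0.Δ5 w5=1 w0=0 w4=1 w6=0 clk=1 w2=1 w3=1 w7=1 w1=0
t0.Δ6 w5=1 w0=0 w4=1 w6=1 clk=1 w2=1 w3=1 w7=1 w1=0
t1.Δ0 w5=1 w0=0 w4=1 w6=1 clk=1 w2=1 w3=1 w7=1 w1=0
t1.Δ1 w5=1 w0=0 w4=1 w6=1 clk=0 w2=1 w3=1 w7=0 w1=0
t1.Δ2 w5=1 w0=0 w4=1 w6=0 clk=0 w2=1 w3=1 w7=0 w1=0
t2.Δ0 w5=1 w0=0 w4=1 w6=0 clk=0 w2=1 w3=1 w7=0 w1=0
t2.Δ1 w5=1 w0=0 w4=1 w6=0 clk=1 w2=1 w3=1 w7=0 w1=0
t2.Δ2 w5=1 w0=1 w4=1 w6=0 clk=1 w2=0 w3=1 w7=0 w1=0
t2.Δ3 w5=1 w0=1 w4=0 w6=0 clk=1 w2=0 w3=0 w7=0 w1=0
t2.Δ4 w5=1 w0=1 w4=0 w6=0 clk=1 w2=0 w3=0 w7=0 w1=1
t2.Δ5 w5=1 w0=1 w4=0 w6=1 clk=1 w2=0 w3=0 w7=0 w1=1
t3.Δ0 w5=1 w0=1 w4=0 w6=1 clk=1 w2=0 w3=0 w7=0 w1=1
t3.Δ1 w5=1 w0=1 w4=0 w6=1 clk=0 w2=0 w3=0 w7=0 w1=1
t4.Δ0 w5=1 w0=1 w4=0 w6=1 clk=0 w2=0 w3=0 w7=0 w1=1
t4.Δ1 w5=1 w0=1 w4=0 w6=1 clk=1 w2=0 w3=0 w7=0 w1=1
t4.Δ2 w5=1 w0=0 w4=0 w6=1 clk=1 w2=1 w3=0 w7=0 w1=1
t4.Δ3 w5=1 w0=0 w4=0 w6=1 clk=1 w2=1 w3=1 w7=0 w1=1
t4.Δ4 w5=1 w0=0 w4=1 w6=1 clk=1 w2=1 w3=1 w7=0 w1=1
t4.Δ5 w5=1 w0=0 w4=1 w6=1 clk=1 w2=1 w3=1 w7=0 w1=0
t4.Δ6 w5=1 w0=0 w4=1 w6=0 clk=1 w2=1 w3=1 w7=0 w1=0
t5.Δ0 w5=1 w0=0 w4=1 w6=0 clk=1 w2=1 w3=1 w7=0 w1=0
t5.Δ1 w5=1 w0=0 w4=1 w6=0 clk=0 w2=1 w3=1 w7=0 w1=0
t6.Δ0 w5=1 w0=0 w4=1 w6=0 clk=0 w2=1 w3=1 w7=0 w1=0
t6.Δ1 w5=1 w0=0 w4=1 w6=0 clk=1 w2=1 w3=1 w7=0 w1=0
t6.Δ2 w5=1 w0=1 w4=1 w6=0 clk=1 w2=0 w3=1 w7=0 w1=0
t6.Δ3 w5=1 w0=1 w4=0 w6=0 clk=1 w2=0 w3=0 w7=0 w1=0
t6.Δ4 w5=1 w0=1 w4=0 w6=0 clk=1 w2=0 w3=0 w7=0 w1=1
t6.Δ5 w5=1 w0=1 w4=0 w6=1 clk=1 w2=0 w3=0 w7=0 w1=1
t7.Δ0 w5=1 w0=1 w4=0 w6=1 clk=1 w2=0 w3=0 w7=0 w1=1
t7.Δ1 w5=1 w0=1 w4=0 w6=1 clk=0 w2=0 w3=0 w7=0 w1=1
t8.Δ0 w5=1 w0=1 w4=0 w6=1 clk=0 w2=0 w3=0 w7=0 w1=1
t8.Δ1 w5=1 w0=1 w4=0 w6=1 clk=1 w2=0 w3=0 w7=0 w1=1
t8.Δ2 w5=1 w0=0 w4=0 w6=1 clk=1 w2=1 w3=0 w7=0 w1=1
t8.Δ3 w5=1 w0=0 w4=0 w6=1 clk=1 w2=1 w3=1 w7=0 w1=1
t8.Δ4 w5=1 w0=0 w4=1 w6=1 clk=1 w2=1 w3=1 w7=0 w1=1
t8.Δ5 w5=1 w0=0 w4=1 w6=1 clk=1 w2=1 w3=1 w7=0 w1=0
t8.Δ6 w5=1 w0=0 w4=1 w6=0 clk=1 w2=1 w3=1 w7=0 w1=0
t9.Δ0 w5=1 w0=0 w4=1 w6=0 clk=1 w2=1 w3=1 w7=0 w1=0
t9.Δ1 w5=1 w0=0 w4=1 w6=0 clk=0 w2=1 w3=1 w7=0 w1=0
t10.Δ0 w5=1 w0=0 w4=1 w6=0 clk=0 w2=1 w3=1 w7=0 w1=0
t10.Δ1 w5=1 w0=0 w4=1 w6=0 clk=1 w2=1 w3=1 w7=0 w1=0
t10.Δ2 w5=1 w0=1 w4=1 w6=0 clk=1 w2=0 w3=1 w7=0 w1=0
t10.Δ3 w5=1 w0=1 w4=0 w6=0 clk=1 w2=0 w3=0 w7=0 w1=0
t10.Δ4 w5=1 w0=1 w4=0 w6=0 clk=1 w2=0 w3=0 w7=0 w1=1
t10.Δ5 w5=1 w0=1 w4=0 w6=1 clk=1 w2=0 w3=0 w7=0 w1=1
t11.Δ0 w5=1 w0=1 w4=0 w6=1 clk=1 w2=0 w3=0 w7=0 w1=1
t11.Δ1 w5=1 w0=1 w4=0 w6=1 clk=0 w2=0 w3=0 w7=0 w1=1
t12.Δ0 w5=1 w0=1 w4=0 w6=1 clk=0 w2=0 w3=0 w7=0 w1=1
t12.Δ1 w5=1 w0=1 w4=0 w6=1 clk=1 w2=0 w3=0 w7=0 w1=1
t12.Δ2 w5=1 w0=0 w4=0 w6=1 clk=1 w2=1 w3=0 w7=0 w1=1
t12.Δ3 w5=1 w0=0 w4=0 w6=1 clk=1 w2=1 w3=1 w7=0 w1=1
t12.Δ4 w5=1 w0=0 w4=1 w6=1 clk=1 w2=1 w3=1 w7=0 w1=1
t12.Δ5 w5=1 w0=0 w4=1 w6=1 clk=1 w2=1 w3=1 w7=0 w1=0
t12.Δ6 w5=1 w0=0 w4=1 w6=0 clk=1 w2=1 w3=1 w7=0 w1=0
t13.Δ0 w5=1 w0=0 w4=1 w6=0 clk=1 w2=1 w3=1 w7=0 w1=0
t13.Δ1 w5=1 w0=0 w4=1 w6=0 clk=0 w2=1 w3=1 w7=0 w1=0
t14.Δ0 w5=1 w0=0 w4=1 w6=0 clk=0 w2=1 w3=1 w7=0 w1=0
t14.Δ1 w5=1 w0=0 w4=1 w6=0 clk=1 w2=1 w3=1 w7=0 w1=0
t14.Δ2 w5=1 w0=1 w4=1 w6=0 clk=1 w2=0 w3=1 w7=0 w1=0
t14.Δ3 w5=1 w0=1 w4=0 w6=0 clk=1 w2=0 w3=0 w7=0 w1=0
t14.Δ4 w5=1 w0=1 w4=0 w6=0 clk=1 w2=0 w3=0 w7=0 w1=1
t14.Δ5 w5=1 w0=1 w4=0 w6=1 clk=1 w2=0 w3=0 w7=0 w1=1
t15.Δ0 w5=1 w0=1 w4=0 w6=1 clk=1 w2=0 w3=0 w7=0 w1=1
t15.Δ1 w5=1 w0=1 w4=0 w6=1 clk=0 w2=0 w3=0 w7=0 w1=1
t16.Δ0 w5=1 w0=1 w4=0 w6=1 clk=0 w2=0 w3=0 w7=0 w1=1
t16.Δ1 w5=1 w0=1 w4=0 w6=1 clk=1 w2=0 w3=0 w7=0 w1=1
t16.Δ2 w5=1 w0=0 w4=0 w6=1 clk=1 w2=1 w3=0 w7=0 w1=1
t16.Δ3 w5=1 w0=0 w4=0 w6=1 clk=1 w2=1 w3=1 w7=0 w1=1
t16.Δ4 w5=1 w0=0 w4=1 w6=1 clk=1 w2=1 w3=1 w7=0 w1=1
t16.Δ5 w5=1 w0=0 w4=1 w6=1 clk=1 w2=1 w3=1 w7=0 w1=0
t16.Δ6 w5=1 w0=0 w4=1 w6=0 clk=1 w2=1 w3=1 w7=0 w1=0
t17.Δ0 w5=1 w0=0 w4=1 w6=0 clk=1 w2=1 w3=1 w7=0 w1=0
t17.Δ1 w5=1 w0=0 w4=1 w6=0 clk=0 w2=1 w3=1 w7=0 w1=0
t18.Δ0 w5=1 w0=0 w4=1 w6=0 clk=0 w2=1 w3=1 w7=0 w1=0
t18.Δ1 w5=1 w0=0 w4=1 w6=0 clk=1 w2=1 w3=1 w7=0 w1=0
t18.Δ2 w5=1 w0=1 w4=1 w6=0 clk=1 w2=0 w3=1 w7=0 w1=0
t18.Δ3 w5=1 w0=1 w4=0 w6=0 clk=1 w2=0 w3=0 w7=0 w1=0
t18.Δ4 w5=1 w0=1 w4=0 w6=0 clk=1 w2=0 w3=0 w7=0 w1=1
t18.Δ5 w5=1 w0=1 w4=0 w6=1 clk=1 w2=0 w3=0 w7=0 w1=1
t19.Δ0 w5=1 w0=1 w4=0 w6=1 clk=1 w2=0 w3=0 w7=0 w1=1
t19.Δ1 w5=1 w0=1 w4=0 w6=1 clk=0 w2=0 w3=0 w7=0 w1=1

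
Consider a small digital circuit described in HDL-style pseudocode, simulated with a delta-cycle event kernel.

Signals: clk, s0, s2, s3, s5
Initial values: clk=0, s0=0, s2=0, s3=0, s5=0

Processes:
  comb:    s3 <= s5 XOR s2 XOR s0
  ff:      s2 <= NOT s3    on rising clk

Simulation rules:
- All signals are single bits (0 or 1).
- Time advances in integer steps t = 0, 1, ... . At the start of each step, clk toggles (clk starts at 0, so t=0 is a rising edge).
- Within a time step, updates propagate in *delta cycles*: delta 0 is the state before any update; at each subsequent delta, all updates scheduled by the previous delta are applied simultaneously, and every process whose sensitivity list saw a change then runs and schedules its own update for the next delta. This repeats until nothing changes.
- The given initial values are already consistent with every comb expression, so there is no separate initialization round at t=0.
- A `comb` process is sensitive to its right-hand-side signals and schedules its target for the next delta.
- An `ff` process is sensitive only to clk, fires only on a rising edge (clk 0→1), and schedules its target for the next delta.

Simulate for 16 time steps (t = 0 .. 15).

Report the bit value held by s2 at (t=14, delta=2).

t=0 Δ0: s5=0 s3=0 s2=0 s0=0 clk=0
  Δ1: clk:0→1
  Δ2: s2:0→1
  Δ3: s3:0→1
  (3Δ to stable)
t=1 Δ0: s5=0 s3=1 s2=1 s0=0 clk=1
  Δ1: clk:1→0
  (1Δ to stable)
t=2 Δ0: s5=0 s3=1 s2=1 s0=0 clk=0
  Δ1: clk:0→1
  Δ2: s2:1→0
  Δ3: s3:1→0
  (3Δ to stable)
t=3 Δ0: s5=0 s3=0 s2=0 s0=0 clk=1
  Δ1: clk:1→0
  (1Δ to stable)
t=4 Δ0: s5=0 s3=0 s2=0 s0=0 clk=0
  Δ1: clk:0→1
  Δ2: s2:0→1
  Δ3: s3:0→1
  (3Δ to stable)
t=5 Δ0: s5=0 s3=1 s2=1 s0=0 clk=1
  Δ1: clk:1→0
  (1Δ to stable)
t=6 Δ0: s5=0 s3=1 s2=1 s0=0 clk=0
  Δ1: clk:0→1
  Δ2: s2:1→0
  Δ3: s3:1→0
  (3Δ to stable)
t=7 Δ0: s5=0 s3=0 s2=0 s0=0 clk=1
  Δ1: clk:1→0
  (1Δ to stable)
t=8 Δ0: s5=0 s3=0 s2=0 s0=0 clk=0
  Δ1: clk:0→1
  Δ2: s2:0→1
  Δ3: s3:0→1
  (3Δ to stable)
t=9 Δ0: s5=0 s3=1 s2=1 s0=0 clk=1
  Δ1: clk:1→0
  (1Δ to stable)
t=10 Δ0: s5=0 s3=1 s2=1 s0=0 clk=0
  Δ1: clk:0→1
  Δ2: s2:1→0
  Δ3: s3:1→0
  (3Δ to stable)
t=11 Δ0: s5=0 s3=0 s2=0 s0=0 clk=1
  Δ1: clk:1→0
  (1Δ to stable)
t=12 Δ0: s5=0 s3=0 s2=0 s0=0 clk=0
  Δ1: clk:0→1
  Δ2: s2:0→1
  Δ3: s3:0→1
  (3Δ to stable)
t=13 Δ0: s5=0 s3=1 s2=1 s0=0 clk=1
  Δ1: clk:1→0
  (1Δ to stable)
t=14 Δ0: s5=0 s3=1 s2=1 s0=0 clk=0
  Δ1: clk:0→1
  Δ2: s2:1→0
  Δ3: s3:1→0
  (3Δ to stable)
t=15 Δ0: s5=0 s3=0 s2=0 s0=0 clk=1
  Δ1: clk:1→0
  (1Δ to stable)

0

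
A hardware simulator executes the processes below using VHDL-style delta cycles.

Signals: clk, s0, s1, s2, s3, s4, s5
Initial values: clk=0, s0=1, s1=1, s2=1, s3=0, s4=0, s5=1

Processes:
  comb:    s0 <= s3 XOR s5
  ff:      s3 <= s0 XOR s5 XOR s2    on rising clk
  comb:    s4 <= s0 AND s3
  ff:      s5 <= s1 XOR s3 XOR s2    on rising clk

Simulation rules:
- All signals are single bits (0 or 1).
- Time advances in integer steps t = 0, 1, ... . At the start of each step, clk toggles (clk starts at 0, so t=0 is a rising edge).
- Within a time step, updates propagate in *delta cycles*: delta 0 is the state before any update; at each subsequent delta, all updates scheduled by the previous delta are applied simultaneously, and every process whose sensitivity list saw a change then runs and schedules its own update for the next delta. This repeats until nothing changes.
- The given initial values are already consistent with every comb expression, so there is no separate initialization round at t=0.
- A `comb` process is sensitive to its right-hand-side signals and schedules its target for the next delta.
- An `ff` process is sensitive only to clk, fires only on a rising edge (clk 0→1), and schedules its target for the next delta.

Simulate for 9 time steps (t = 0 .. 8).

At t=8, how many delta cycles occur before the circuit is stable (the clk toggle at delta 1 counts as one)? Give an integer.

3

t=0 Δ0: s4=0 s1=1 s0=1 clk=0 s5=1 s2=1 s3=0
  Δ1: clk:0→1
  Δ2: s5:1→0, s3:0→1
  Δ3: s4:0→1
  (3Δ to stable)
t=1 Δ0: s4=1 s1=1 s0=1 clk=1 s5=0 s2=1 s3=1
  Δ1: clk:1→0
  (1Δ to stable)
t=2 Δ0: s4=1 s1=1 s0=1 clk=0 s5=0 s2=1 s3=1
  Δ1: clk:0→1
  Δ2: s5:0→1, s3:1→0
  Δ3: s4:1→0
  (3Δ to stable)
t=3 Δ0: s4=0 s1=1 s0=1 clk=1 s5=1 s2=1 s3=0
  Δ1: clk:1→0
  (1Δ to stable)
t=4 Δ0: s4=0 s1=1 s0=1 clk=0 s5=1 s2=1 s3=0
  Δ1: clk:0→1
  Δ2: s5:1→0, s3:0→1
  Δ3: s4:0→1
  (3Δ to stable)
t=5 Δ0: s4=1 s1=1 s0=1 clk=1 s5=0 s2=1 s3=1
  Δ1: clk:1→0
  (1Δ to stable)
t=6 Δ0: s4=1 s1=1 s0=1 clk=0 s5=0 s2=1 s3=1
  Δ1: clk:0→1
  Δ2: s5:0→1, s3:1→0
  Δ3: s4:1→0
  (3Δ to stable)
t=7 Δ0: s4=0 s1=1 s0=1 clk=1 s5=1 s2=1 s3=0
  Δ1: clk:1→0
  (1Δ to stable)
t=8 Δ0: s4=0 s1=1 s0=1 clk=0 s5=1 s2=1 s3=0
  Δ1: clk:0→1
  Δ2: s5:1→0, s3:0→1
  Δ3: s4:0→1
  (3Δ to stable)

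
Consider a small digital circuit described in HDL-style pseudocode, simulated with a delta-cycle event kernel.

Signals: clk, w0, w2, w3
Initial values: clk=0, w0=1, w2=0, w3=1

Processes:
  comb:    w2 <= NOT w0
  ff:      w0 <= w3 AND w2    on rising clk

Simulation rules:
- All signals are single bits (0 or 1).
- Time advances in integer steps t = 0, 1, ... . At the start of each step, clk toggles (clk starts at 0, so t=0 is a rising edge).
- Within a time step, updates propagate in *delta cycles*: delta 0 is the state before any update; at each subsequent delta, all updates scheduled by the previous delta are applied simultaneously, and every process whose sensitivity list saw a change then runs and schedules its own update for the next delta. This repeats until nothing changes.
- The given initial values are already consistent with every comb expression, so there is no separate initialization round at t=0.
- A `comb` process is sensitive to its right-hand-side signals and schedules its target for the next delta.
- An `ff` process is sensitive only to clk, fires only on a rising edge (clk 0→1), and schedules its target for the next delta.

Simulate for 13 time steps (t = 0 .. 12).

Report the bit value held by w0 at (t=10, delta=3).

[bits: w0,w2,clk,w3]
t=0: Δ0=1001 Δ1=1011 Δ2=0011 Δ3=0111 | 3Δ
t=1: Δ0=0111 Δ1=0101 | 1Δ
t=2: Δ0=0101 Δ1=0111 Δ2=1111 Δ3=1011 | 3Δ
t=3: Δ0=1011 Δ1=1001 | 1Δ
t=4: Δ0=1001 Δ1=1011 Δ2=0011 Δ3=0111 | 3Δ
t=5: Δ0=0111 Δ1=0101 | 1Δ
t=6: Δ0=0101 Δ1=0111 Δ2=1111 Δ3=1011 | 3Δ
t=7: Δ0=1011 Δ1=1001 | 1Δ
t=8: Δ0=1001 Δ1=1011 Δ2=0011 Δ3=0111 | 3Δ
t=9: Δ0=0111 Δ1=0101 | 1Δ
t=10: Δ0=0101 Δ1=0111 Δ2=1111 Δ3=1011 | 3Δ
t=11: Δ0=1011 Δ1=1001 | 1Δ
t=12: Δ0=1001 Δ1=1011 Δ2=0011 Δ3=0111 | 3Δ

1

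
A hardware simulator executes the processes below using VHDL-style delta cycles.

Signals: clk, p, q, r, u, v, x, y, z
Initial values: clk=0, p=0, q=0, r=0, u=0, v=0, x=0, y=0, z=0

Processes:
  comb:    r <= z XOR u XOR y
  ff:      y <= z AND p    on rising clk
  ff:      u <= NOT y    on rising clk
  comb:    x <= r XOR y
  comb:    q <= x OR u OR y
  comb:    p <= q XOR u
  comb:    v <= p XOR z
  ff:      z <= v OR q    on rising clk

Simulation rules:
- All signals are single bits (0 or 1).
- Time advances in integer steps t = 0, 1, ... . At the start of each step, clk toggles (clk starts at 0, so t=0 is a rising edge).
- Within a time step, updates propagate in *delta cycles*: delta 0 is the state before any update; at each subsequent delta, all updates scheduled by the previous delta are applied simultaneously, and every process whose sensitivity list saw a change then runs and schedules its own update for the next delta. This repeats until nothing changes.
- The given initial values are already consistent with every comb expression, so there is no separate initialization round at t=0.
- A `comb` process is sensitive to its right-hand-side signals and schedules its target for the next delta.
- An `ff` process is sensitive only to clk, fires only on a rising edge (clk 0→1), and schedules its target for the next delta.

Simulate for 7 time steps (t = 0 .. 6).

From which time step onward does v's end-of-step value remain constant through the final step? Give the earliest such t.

t0.Δ0 q=0 p=0 v=0 z=0 clk=0 x=0 u=0 y=0 r=0
t0.Δ1 q=0 p=0 v=0 z=0 clk=1 x=0 u=0 y=0 r=0
t0.Δ2 q=0 p=0 v=0 z=0 clk=1 x=0 u=1 y=0 r=0
t0.Δ3 q=1 p=1 v=0 z=0 clk=1 x=0 u=1 y=0 r=1
t0.Δ4 q=1 p=0 v=1 z=0 clk=1 x=1 u=1 y=0 r=1
t0.Δ5 q=1 p=0 v=0 z=0 clk=1 x=1 u=1 y=0 r=1
t1.Δ0 q=1 p=0 v=0 z=0 clk=1 x=1 u=1 y=0 r=1
t1.Δ1 q=1 p=0 v=0 z=0 clk=0 x=1 u=1 y=0 r=1
t2.Δ0 q=1 p=0 v=0 z=0 clk=0 x=1 u=1 y=0 r=1
t2.Δ1 q=1 p=0 v=0 z=0 clk=1 x=1 u=1 y=0 r=1
t2.Δ2 q=1 p=0 v=0 z=1 clk=1 x=1 u=1 y=0 r=1
t2.Δ3 q=1 p=0 v=1 z=1 clk=1 x=1 u=1 y=0 r=0
t2.Δ4 q=1 p=0 v=1 z=1 clk=1 x=0 u=1 y=0 r=0
t3.Δ0 q=1 p=0 v=1 z=1 clk=1 x=0 u=1 y=0 r=0
t3.Δ1 q=1 p=0 v=1 z=1 clk=0 x=0 u=1 y=0 r=0
t4.Δ0 q=1 p=0 v=1 z=1 clk=0 x=0 u=1 y=0 r=0
t4.Δ1 q=1 p=0 v=1 z=1 clk=1 x=0 u=1 y=0 r=0
t5.Δ0 q=1 p=0 v=1 z=1 clk=1 x=0 u=1 y=0 r=0
t5.Δ1 q=1 p=0 v=1 z=1 clk=0 x=0 u=1 y=0 r=0
t6.Δ0 q=1 p=0 v=1 z=1 clk=0 x=0 u=1 y=0 r=0
t6.Δ1 q=1 p=0 v=1 z=1 clk=1 x=0 u=1 y=0 r=0

2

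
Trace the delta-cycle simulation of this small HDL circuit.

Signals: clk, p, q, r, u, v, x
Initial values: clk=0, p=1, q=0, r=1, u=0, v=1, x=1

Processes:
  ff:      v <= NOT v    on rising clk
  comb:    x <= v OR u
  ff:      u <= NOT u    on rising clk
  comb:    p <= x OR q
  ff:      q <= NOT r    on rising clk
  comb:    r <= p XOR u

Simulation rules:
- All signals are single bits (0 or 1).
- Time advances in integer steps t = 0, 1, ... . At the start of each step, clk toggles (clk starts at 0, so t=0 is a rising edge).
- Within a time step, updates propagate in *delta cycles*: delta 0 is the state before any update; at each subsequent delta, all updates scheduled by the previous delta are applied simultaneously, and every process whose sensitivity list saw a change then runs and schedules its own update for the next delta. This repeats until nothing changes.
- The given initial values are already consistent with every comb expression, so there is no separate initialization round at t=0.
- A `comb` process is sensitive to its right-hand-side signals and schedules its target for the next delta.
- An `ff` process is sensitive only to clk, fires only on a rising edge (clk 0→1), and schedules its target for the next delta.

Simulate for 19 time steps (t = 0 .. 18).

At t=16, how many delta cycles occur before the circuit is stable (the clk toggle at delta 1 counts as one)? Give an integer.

t0.Δ0 v=1 q=0 p=1 clk=0 u=0 r=1 x=1
t0.Δ1 v=1 q=0 p=1 clk=1 u=0 r=1 x=1
t0.Δ2 v=0 q=0 p=1 clk=1 u=1 r=1 x=1
t0.Δ3 v=0 q=0 p=1 clk=1 u=1 r=0 x=1
t1.Δ0 v=0 q=0 p=1 clk=1 u=1 r=0 x=1
t1.Δ1 v=0 q=0 p=1 clk=0 u=1 r=0 x=1
t2.Δ0 v=0 q=0 p=1 clk=0 u=1 r=0 x=1
t2.Δ1 v=0 q=0 p=1 clk=1 u=1 r=0 x=1
t2.Δ2 v=1 q=1 p=1 clk=1 u=0 r=0 x=1
t2.Δ3 v=1 q=1 p=1 clk=1 u=0 r=1 x=1
t3.Δ0 v=1 q=1 p=1 clk=1 u=0 r=1 x=1
t3.Δ1 v=1 q=1 p=1 clk=0 u=0 r=1 x=1
t4.Δ0 v=1 q=1 p=1 clk=0 u=0 r=1 x=1
t4.Δ1 v=1 q=1 p=1 clk=1 u=0 r=1 x=1
t4.Δ2 v=0 q=0 p=1 clk=1 u=1 r=1 x=1
t4.Δ3 v=0 q=0 p=1 clk=1 u=1 r=0 x=1
t5.Δ0 v=0 q=0 p=1 clk=1 u=1 r=0 x=1
t5.Δ1 v=0 q=0 p=1 clk=0 u=1 r=0 x=1
t6.Δ0 v=0 q=0 p=1 clk=0 u=1 r=0 x=1
t6.Δ1 v=0 q=0 p=1 clk=1 u=1 r=0 x=1
t6.Δ2 v=1 q=1 p=1 clk=1 u=0 r=0 x=1
t6.Δ3 v=1 q=1 p=1 clk=1 u=0 r=1 x=1
t7.Δ0 v=1 q=1 p=1 clk=1 u=0 r=1 x=1
t7.Δ1 v=1 q=1 p=1 clk=0 u=0 r=1 x=1
t8.Δ0 v=1 q=1 p=1 clk=0 u=0 r=1 x=1
t8.Δ1 v=1 q=1 p=1 clk=1 u=0 r=1 x=1
t8.Δ2 v=0 q=0 p=1 clk=1 u=1 r=1 x=1
t8.Δ3 v=0 q=0 p=1 clk=1 u=1 r=0 x=1
t9.Δ0 v=0 q=0 p=1 clk=1 u=1 r=0 x=1
t9.Δ1 v=0 q=0 p=1 clk=0 u=1 r=0 x=1
t10.Δ0 v=0 q=0 p=1 clk=0 u=1 r=0 x=1
t10.Δ1 v=0 q=0 p=1 clk=1 u=1 r=0 x=1
t10.Δ2 v=1 q=1 p=1 clk=1 u=0 r=0 x=1
t10.Δ3 v=1 q=1 p=1 clk=1 u=0 r=1 x=1
t11.Δ0 v=1 q=1 p=1 clk=1 u=0 r=1 x=1
t11.Δ1 v=1 q=1 p=1 clk=0 u=0 r=1 x=1
t12.Δ0 v=1 q=1 p=1 clk=0 u=0 r=1 x=1
t12.Δ1 v=1 q=1 p=1 clk=1 u=0 r=1 x=1
t12.Δ2 v=0 q=0 p=1 clk=1 u=1 r=1 x=1
t12.Δ3 v=0 q=0 p=1 clk=1 u=1 r=0 x=1
t13.Δ0 v=0 q=0 p=1 clk=1 u=1 r=0 x=1
t13.Δ1 v=0 q=0 p=1 clk=0 u=1 r=0 x=1
t14.Δ0 v=0 q=0 p=1 clk=0 u=1 r=0 x=1
t14.Δ1 v=0 q=0 p=1 clk=1 u=1 r=0 x=1
t14.Δ2 v=1 q=1 p=1 clk=1 u=0 r=0 x=1
t14.Δ3 v=1 q=1 p=1 clk=1 u=0 r=1 x=1
t15.Δ0 v=1 q=1 p=1 clk=1 u=0 r=1 x=1
t15.Δ1 v=1 q=1 p=1 clk=0 u=0 r=1 x=1
t16.Δ0 v=1 q=1 p=1 clk=0 u=0 r=1 x=1
t16.Δ1 v=1 q=1 p=1 clk=1 u=0 r=1 x=1
t16.Δ2 v=0 q=0 p=1 clk=1 u=1 r=1 x=1
t16.Δ3 v=0 q=0 p=1 clk=1 u=1 r=0 x=1
t17.Δ0 v=0 q=0 p=1 clk=1 u=1 r=0 x=1
t17.Δ1 v=0 q=0 p=1 clk=0 u=1 r=0 x=1
t18.Δ0 v=0 q=0 p=1 clk=0 u=1 r=0 x=1
t18.Δ1 v=0 q=0 p=1 clk=1 u=1 r=0 x=1
t18.Δ2 v=1 q=1 p=1 clk=1 u=0 r=0 x=1
t18.Δ3 v=1 q=1 p=1 clk=1 u=0 r=1 x=1

3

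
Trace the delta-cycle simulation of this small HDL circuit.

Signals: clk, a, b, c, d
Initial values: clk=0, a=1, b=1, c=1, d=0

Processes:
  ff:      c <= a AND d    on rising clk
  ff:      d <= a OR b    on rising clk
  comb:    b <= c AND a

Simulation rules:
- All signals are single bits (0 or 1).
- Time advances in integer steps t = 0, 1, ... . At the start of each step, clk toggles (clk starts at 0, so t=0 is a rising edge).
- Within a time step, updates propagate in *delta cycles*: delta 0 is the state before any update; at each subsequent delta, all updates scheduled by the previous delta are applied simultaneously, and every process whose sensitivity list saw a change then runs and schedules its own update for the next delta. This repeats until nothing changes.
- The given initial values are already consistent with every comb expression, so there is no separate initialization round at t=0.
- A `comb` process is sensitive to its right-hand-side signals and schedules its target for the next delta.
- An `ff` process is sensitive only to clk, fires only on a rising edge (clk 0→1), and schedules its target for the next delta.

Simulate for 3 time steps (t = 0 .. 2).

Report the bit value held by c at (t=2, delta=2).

t=0 Δ0: d=0 b=1 c=1 a=1 clk=0
  Δ1: clk:0→1
  Δ2: d:0→1, c:1→0
  Δ3: b:1→0
  (3Δ to stable)
t=1 Δ0: d=1 b=0 c=0 a=1 clk=1
  Δ1: clk:1→0
  (1Δ to stable)
t=2 Δ0: d=1 b=0 c=0 a=1 clk=0
  Δ1: clk:0→1
  Δ2: c:0→1
  Δ3: b:0→1
  (3Δ to stable)

1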